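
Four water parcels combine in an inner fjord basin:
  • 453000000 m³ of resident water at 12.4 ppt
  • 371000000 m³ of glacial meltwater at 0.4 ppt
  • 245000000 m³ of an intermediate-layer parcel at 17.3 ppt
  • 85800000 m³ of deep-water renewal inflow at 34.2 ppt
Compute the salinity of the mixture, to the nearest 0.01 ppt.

11.20 ppt

Weighted by volume,
salt = 453,000,000×12.4 + 371,000,000×0.4 + 245,000,000×17.3 + 85,800,000×34.2 = 5,617,200,000 + 148,400,000 + 4,238,500,000 + 2,934,360,000 = 12,938,460,000
volume = 453,000,000 + 371,000,000 + 245,000,000 + 85,800,000 = 1,154,800,000 m³
S = 12,938,460,000 / 1,154,800,000 = 11.2041 ppt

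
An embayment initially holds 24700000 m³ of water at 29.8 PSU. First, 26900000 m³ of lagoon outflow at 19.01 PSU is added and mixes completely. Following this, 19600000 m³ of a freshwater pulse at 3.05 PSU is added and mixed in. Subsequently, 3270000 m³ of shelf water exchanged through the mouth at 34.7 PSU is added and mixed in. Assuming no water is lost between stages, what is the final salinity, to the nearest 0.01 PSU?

Conserving salt mass:
Initial salt = 24,700,000×29.8 = 736,060,000
After stage 1: salt = 736,060,000 + 26,900,000×19.01 = 1,247,429,000; volume = 51,600,000 m³; S = 24.175 PSU
After stage 2: salt = 1,247,429,000 + 19,600,000×3.05 = 1,307,209,000; volume = 71,200,000 m³; S = 18.36 PSU
After stage 3: salt = 1,307,209,000 + 3,270,000×34.7 = 1,420,678,000; volume = 74,470,000 m³
S = 1,420,678,000 / 74,470,000 = 19.0772 PSU

19.08 PSU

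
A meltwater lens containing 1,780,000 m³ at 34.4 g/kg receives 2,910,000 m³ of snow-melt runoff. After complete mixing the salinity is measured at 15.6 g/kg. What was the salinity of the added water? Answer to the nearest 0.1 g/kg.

Salt balance: 1,780,000×34.4 + 2,910,000×S = 4,690,000×15.6
61,232,000 + 2,910,000·S = 73,164,000
S = (73,164,000 − 61,232,000) / 2,910,000 = 4.1003 g/kg

4.1 g/kg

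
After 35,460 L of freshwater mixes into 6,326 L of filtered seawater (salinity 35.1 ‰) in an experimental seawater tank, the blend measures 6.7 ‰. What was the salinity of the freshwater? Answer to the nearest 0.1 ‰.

Salt balance: 6,326×35.1 + 35,460×S = 41,786×6.7
222,042.6 + 35,460·S = 279,966.2
S = (279,966.2 − 222,042.6) / 35,460 = 1.6335 ‰

1.6 ‰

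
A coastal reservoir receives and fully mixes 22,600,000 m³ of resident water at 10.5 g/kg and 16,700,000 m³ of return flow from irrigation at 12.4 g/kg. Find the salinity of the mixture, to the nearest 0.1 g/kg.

11.3 g/kg

By conservation of dissolved salt,
salt = 22,600,000×10.5 + 16,700,000×12.4 = 237,300,000 + 207,080,000 = 444,380,000
volume = 22,600,000 + 16,700,000 = 39,300,000 m³
S = 444,380,000 / 39,300,000 = 11.307 g/kg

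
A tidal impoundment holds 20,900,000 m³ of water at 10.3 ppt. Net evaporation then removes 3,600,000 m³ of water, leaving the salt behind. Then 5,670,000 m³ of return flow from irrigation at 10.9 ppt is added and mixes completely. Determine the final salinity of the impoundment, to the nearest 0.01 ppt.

12.06 ppt

After evaporation: salt = 20,900,000×10.3 = 215,270,000; volume = 20,900,000 − 3,600,000 = 17,300,000 m³
After mixing: salt = 215,270,000 + 5,670,000×10.9 = 277,073,000; volume = 17,300,000 + 5,670,000 = 22,970,000 m³
S = 277,073,000 / 22,970,000 = 12.0624 ppt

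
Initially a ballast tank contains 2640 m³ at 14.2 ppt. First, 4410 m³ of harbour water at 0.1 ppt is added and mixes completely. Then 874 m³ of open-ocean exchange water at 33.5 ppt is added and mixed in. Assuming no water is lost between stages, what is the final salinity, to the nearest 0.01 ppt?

By conservation of dissolved salt,
Initial salt = 2,640×14.2 = 37,488
After stage 1: salt = 37,488 + 4,410×0.1 = 37,929; volume = 7,050 m³; S = 5.38 ppt
After stage 2: salt = 37,929 + 874×33.5 = 67,208; volume = 7,924 m³
S = 67,208 / 7,924 = 8.4816 ppt

8.48 ppt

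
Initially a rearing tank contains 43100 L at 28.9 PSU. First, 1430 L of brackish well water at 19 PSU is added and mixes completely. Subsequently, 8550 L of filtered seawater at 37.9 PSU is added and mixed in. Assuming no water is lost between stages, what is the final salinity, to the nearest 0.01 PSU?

30.08 PSU

Salt balance:
Initial salt = 43,100×28.9 = 1,245,590
After stage 1: salt = 1,245,590 + 1,430×19 = 1,272,760; volume = 44,530 L; S = 28.582 PSU
After stage 2: salt = 1,272,760 + 8,550×37.9 = 1,596,805; volume = 53,080 L
S = 1,596,805 / 53,080 = 30.083 PSU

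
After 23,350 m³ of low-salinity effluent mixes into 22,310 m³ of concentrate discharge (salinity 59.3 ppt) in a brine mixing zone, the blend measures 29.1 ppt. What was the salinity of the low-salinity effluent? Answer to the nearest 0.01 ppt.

0.25 ppt

Salt balance: 22,310×59.3 + 23,350×S = 45,660×29.1
1,322,983 + 23,350·S = 1,328,706
S = (1,328,706 − 1,322,983) / 23,350 = 0.2451 ppt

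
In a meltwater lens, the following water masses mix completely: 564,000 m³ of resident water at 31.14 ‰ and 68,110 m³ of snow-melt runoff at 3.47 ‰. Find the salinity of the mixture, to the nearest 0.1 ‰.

Total salt / total volume:
salt = 564,000×31.14 + 68,110×3.47 = 17,562,960 + 236,341.7 = 17,799,301.7
volume = 564,000 + 68,110 = 632,110 m³
S = 17,799,301.7 / 632,110 = 28.159 ‰

28.2 ‰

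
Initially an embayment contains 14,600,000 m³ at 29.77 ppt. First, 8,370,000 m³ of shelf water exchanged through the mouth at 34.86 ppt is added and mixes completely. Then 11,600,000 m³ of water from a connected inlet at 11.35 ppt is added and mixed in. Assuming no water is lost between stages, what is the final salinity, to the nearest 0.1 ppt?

24.8 ppt

Total salt / total volume:
Initial salt = 14,600,000×29.77 = 434,642,000
After stage 1: salt = 434,642,000 + 8,370,000×34.86 = 726,420,200; volume = 22,970,000 m³; S = 31.625 ppt
After stage 2: salt = 726,420,200 + 11,600,000×11.35 = 858,080,200; volume = 34,570,000 m³
S = 858,080,200 / 34,570,000 = 24.8215 ppt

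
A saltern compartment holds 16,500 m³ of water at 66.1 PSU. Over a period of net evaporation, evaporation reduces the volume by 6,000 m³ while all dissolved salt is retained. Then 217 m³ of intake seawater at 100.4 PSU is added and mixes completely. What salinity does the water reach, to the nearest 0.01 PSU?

103.80 PSU

After evaporation: salt = 16,500×66.1 = 1,090,650; volume = 16,500 − 6,000 = 10,500 m³
After mixing: salt = 1,090,650 + 217×100.4 = 1,112,436.8; volume = 10,500 + 217 = 10,717 m³
S = 1,112,436.8 / 10,717 = 103.8011 PSU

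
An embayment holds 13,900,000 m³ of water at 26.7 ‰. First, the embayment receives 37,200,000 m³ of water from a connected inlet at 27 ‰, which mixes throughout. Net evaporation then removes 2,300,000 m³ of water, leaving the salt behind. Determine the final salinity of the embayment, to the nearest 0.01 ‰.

After mixing: salt = 13,900,000×26.7 + 37,200,000×27 = 1,375,530,000; volume = 51,100,000 m³
After evaporation: salt unchanged = 1,375,530,000; volume = 51,100,000 − 2,300,000 = 48,800,000 m³
S = 1,375,530,000 / 48,800,000 = 28.1871 ‰

28.19 ‰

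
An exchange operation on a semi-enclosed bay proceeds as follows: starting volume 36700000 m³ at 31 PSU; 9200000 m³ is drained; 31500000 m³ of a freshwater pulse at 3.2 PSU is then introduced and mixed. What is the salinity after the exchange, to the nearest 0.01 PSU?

16.16 PSU

Remaining after removal: 27,500,000 m³ at 31 PSU (salt = 852,500,000)
After addition: salt = 852,500,000 + 31,500,000×3.2 = 953,300,000; volume = 59,000,000 m³
S = 953,300,000 / 59,000,000 = 16.1576 PSU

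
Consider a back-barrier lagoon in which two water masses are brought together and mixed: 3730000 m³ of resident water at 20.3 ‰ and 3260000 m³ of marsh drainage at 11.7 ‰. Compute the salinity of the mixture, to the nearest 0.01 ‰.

Salt balance:
salt = 3,730,000×20.3 + 3,260,000×11.7 = 75,719,000 + 38,142,000 = 113,861,000
volume = 3,730,000 + 3,260,000 = 6,990,000 m³
S = 113,861,000 / 6,990,000 = 16.2891 ‰

16.29 ‰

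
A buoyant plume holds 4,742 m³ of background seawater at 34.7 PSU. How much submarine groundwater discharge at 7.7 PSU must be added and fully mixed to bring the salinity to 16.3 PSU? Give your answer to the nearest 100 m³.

10100 m³

Salt balance: 4,742×34.7 + V×7.7 = (4,742+V)×16.3
164,547.4 + 7.7V = 77,294.6 + 16.3V
87,252.8 = 8.6V
V = 10,145.67 m³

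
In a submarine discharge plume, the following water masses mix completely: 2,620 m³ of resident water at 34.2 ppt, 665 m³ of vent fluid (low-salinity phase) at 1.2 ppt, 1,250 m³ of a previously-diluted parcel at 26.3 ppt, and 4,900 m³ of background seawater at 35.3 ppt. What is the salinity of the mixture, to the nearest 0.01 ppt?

31.40 ppt

Salt balance:
salt = 2,620×34.2 + 665×1.2 + 1,250×26.3 + 4,900×35.3 = 89,604 + 798 + 32,875 + 172,970 = 296,247
volume = 2,620 + 665 + 1,250 + 4,900 = 9,435 m³
S = 296,247 / 9,435 = 31.3987 ppt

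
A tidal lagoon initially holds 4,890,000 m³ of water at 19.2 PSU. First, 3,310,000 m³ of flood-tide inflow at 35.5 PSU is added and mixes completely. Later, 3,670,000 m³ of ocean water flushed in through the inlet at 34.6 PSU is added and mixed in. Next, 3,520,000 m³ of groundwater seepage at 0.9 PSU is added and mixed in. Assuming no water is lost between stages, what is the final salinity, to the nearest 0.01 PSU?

Salt balance:
Initial salt = 4,890,000×19.2 = 93,888,000
After stage 1: salt = 93,888,000 + 3,310,000×35.5 = 211,393,000; volume = 8,200,000 m³; S = 25.78 PSU
After stage 2: salt = 211,393,000 + 3,670,000×34.6 = 338,375,000; volume = 11,870,000 m³; S = 28.507 PSU
After stage 3: salt = 338,375,000 + 3,520,000×0.9 = 341,543,000; volume = 15,390,000 m³
S = 341,543,000 / 15,390,000 = 22.1925 PSU

22.19 PSU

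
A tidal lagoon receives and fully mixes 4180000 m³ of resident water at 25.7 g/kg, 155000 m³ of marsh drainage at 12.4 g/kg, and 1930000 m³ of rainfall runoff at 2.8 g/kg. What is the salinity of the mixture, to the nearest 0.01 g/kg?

Weighted by volume,
salt = 4,180,000×25.7 + 155,000×12.4 + 1,930,000×2.8 = 107,426,000 + 1,922,000 + 5,404,000 = 114,752,000
volume = 4,180,000 + 155,000 + 1,930,000 = 6,265,000 m³
S = 114,752,000 / 6,265,000 = 18.3164 g/kg

18.32 g/kg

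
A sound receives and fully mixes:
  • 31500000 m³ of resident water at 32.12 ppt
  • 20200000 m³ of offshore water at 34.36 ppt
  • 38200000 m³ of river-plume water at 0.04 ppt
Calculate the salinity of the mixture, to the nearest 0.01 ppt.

By conservation of dissolved salt,
salt = 31,500,000×32.12 + 20,200,000×34.36 + 38,200,000×0.04 = 1,011,780,000 + 694,072,000 + 1,528,000 = 1,707,380,000
volume = 31,500,000 + 20,200,000 + 38,200,000 = 89,900,000 m³
S = 1,707,380,000 / 89,900,000 = 18.992 ppt

18.99 ppt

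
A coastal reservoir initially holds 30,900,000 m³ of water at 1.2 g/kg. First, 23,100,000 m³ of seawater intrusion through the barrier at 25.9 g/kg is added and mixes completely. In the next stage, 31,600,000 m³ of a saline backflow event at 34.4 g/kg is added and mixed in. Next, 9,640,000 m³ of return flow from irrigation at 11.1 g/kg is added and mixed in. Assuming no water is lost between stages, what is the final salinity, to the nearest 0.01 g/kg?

19.21 g/kg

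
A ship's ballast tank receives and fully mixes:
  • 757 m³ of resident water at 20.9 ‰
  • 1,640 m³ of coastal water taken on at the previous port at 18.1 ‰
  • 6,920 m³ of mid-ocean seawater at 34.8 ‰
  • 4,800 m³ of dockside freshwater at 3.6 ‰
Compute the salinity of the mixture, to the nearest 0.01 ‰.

21.51 ‰

Conserving salt mass:
salt = 757×20.9 + 1,640×18.1 + 6,920×34.8 + 4,800×3.6 = 15,821.3 + 29,684 + 240,816 + 17,280 = 303,601.3
volume = 757 + 1,640 + 6,920 + 4,800 = 14,117 m³
S = 303,601.3 / 14,117 = 21.5061 ‰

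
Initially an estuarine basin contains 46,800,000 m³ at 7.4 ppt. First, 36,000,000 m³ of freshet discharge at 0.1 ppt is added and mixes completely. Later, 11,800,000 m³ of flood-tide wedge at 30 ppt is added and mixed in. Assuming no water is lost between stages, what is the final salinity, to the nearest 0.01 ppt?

7.44 ppt

Weighted by volume,
Initial salt = 46,800,000×7.4 = 346,320,000
After stage 1: salt = 346,320,000 + 36,000,000×0.1 = 349,920,000; volume = 82,800,000 m³; S = 4.226 ppt
After stage 2: salt = 349,920,000 + 11,800,000×30 = 703,920,000; volume = 94,600,000 m³
S = 703,920,000 / 94,600,000 = 7.441 ppt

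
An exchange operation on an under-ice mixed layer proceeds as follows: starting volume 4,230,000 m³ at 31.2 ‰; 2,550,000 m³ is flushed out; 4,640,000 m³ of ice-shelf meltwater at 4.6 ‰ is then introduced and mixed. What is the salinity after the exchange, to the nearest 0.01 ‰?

11.67 ‰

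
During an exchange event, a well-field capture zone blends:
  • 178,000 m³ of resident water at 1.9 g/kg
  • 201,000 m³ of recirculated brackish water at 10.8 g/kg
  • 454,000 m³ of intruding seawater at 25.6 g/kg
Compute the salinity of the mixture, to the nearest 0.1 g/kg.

Conserving salt mass:
salt = 178,000×1.9 + 201,000×10.8 + 454,000×25.6 = 338,200 + 2,170,800 + 11,622,400 = 14,131,400
volume = 178,000 + 201,000 + 454,000 = 833,000 m³
S = 14,131,400 / 833,000 = 16.964 g/kg

17.0 g/kg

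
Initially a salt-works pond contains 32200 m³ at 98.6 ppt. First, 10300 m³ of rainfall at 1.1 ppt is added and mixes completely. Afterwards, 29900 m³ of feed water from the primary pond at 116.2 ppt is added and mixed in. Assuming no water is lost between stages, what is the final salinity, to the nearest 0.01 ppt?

92.00 ppt

Total salt / total volume:
Initial salt = 32,200×98.6 = 3,174,920
After stage 1: salt = 3,174,920 + 10,300×1.1 = 3,186,250; volume = 42,500 m³; S = 74.971 ppt
After stage 2: salt = 3,186,250 + 29,900×116.2 = 6,660,630; volume = 72,400 m³
S = 6,660,630 / 72,400 = 91.9977 ppt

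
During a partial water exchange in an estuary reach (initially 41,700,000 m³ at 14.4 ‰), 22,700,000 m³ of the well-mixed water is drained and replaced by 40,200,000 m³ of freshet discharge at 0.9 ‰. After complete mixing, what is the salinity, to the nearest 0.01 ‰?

5.23 ‰

Remaining after removal: 19,000,000 m³ at 14.4 ‰ (salt = 273,600,000)
After addition: salt = 273,600,000 + 40,200,000×0.9 = 309,780,000; volume = 59,200,000 m³
S = 309,780,000 / 59,200,000 = 5.2328 ‰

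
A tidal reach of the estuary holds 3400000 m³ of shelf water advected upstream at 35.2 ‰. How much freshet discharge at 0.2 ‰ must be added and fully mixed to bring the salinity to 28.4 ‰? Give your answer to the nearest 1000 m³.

820000 m³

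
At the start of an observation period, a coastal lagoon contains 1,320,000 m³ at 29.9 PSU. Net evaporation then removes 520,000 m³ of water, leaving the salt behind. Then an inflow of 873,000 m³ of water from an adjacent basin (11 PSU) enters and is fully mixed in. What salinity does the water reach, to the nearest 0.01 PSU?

29.33 PSU

After evaporation: salt = 1,320,000×29.9 = 39,468,000; volume = 1,320,000 − 520,000 = 800,000 m³
After mixing: salt = 39,468,000 + 873,000×11 = 49,071,000; volume = 800,000 + 873,000 = 1,673,000 m³
S = 49,071,000 / 1,673,000 = 29.3311 PSU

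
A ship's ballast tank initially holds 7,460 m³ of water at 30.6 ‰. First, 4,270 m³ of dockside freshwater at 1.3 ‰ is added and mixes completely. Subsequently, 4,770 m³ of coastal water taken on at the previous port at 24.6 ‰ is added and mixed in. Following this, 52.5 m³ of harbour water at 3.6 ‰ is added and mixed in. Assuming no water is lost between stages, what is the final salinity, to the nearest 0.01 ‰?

21.23 ‰

Mass of salt is conserved:
Initial salt = 7,460×30.6 = 228,276
After stage 1: salt = 228,276 + 4,270×1.3 = 233,827; volume = 11,730 m³; S = 19.934 ‰
After stage 2: salt = 233,827 + 4,770×24.6 = 351,169; volume = 16,500 m³; S = 21.283 ‰
After stage 3: salt = 351,169 + 52.5×3.6 = 351,358; volume = 16,552.5 m³
S = 351,358 / 16,552.5 = 21.2269 ‰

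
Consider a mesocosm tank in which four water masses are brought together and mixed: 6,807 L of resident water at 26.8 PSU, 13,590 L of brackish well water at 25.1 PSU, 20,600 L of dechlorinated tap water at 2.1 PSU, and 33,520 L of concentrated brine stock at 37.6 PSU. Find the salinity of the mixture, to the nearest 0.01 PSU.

24.52 PSU

Weighted by volume,
salt = 6,807×26.8 + 13,590×25.1 + 20,600×2.1 + 33,520×37.6 = 182,427.6 + 341,109 + 43,260 + 1,260,352 = 1,827,148.6
volume = 6,807 + 13,590 + 20,600 + 33,520 = 74,517 L
S = 1,827,148.6 / 74,517 = 24.5199 PSU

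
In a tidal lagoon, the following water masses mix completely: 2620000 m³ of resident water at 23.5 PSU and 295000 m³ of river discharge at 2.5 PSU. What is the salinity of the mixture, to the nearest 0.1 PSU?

Salt balance:
salt = 2,620,000×23.5 + 295,000×2.5 = 61,570,000 + 737,500 = 62,307,500
volume = 2,620,000 + 295,000 = 2,915,000 m³
S = 62,307,500 / 2,915,000 = 21.375 PSU

21.4 PSU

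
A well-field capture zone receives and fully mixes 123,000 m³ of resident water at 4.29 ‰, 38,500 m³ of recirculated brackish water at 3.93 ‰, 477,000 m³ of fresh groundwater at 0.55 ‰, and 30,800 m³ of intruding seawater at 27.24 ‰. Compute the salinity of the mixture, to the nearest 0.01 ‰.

2.66 ‰

By conservation of dissolved salt,
salt = 123,000×4.29 + 38,500×3.93 + 477,000×0.55 + 30,800×27.24 = 527,670 + 151,305 + 262,350 + 838,992 = 1,780,317
volume = 123,000 + 38,500 + 477,000 + 30,800 = 669,300 m³
S = 1,780,317 / 669,300 = 2.66 ‰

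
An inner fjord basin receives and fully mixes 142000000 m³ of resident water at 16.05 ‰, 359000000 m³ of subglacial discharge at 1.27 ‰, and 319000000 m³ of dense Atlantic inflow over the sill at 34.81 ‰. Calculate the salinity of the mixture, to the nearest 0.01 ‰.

Salt balance:
salt = 142,000,000×16.05 + 359,000,000×1.27 + 319,000,000×34.81 = 2,279,100,000 + 455,930,000 + 11,104,390,000 = 13,839,420,000
volume = 142,000,000 + 359,000,000 + 319,000,000 = 820,000,000 m³
S = 13,839,420,000 / 820,000,000 = 16.8773 ‰

16.88 ‰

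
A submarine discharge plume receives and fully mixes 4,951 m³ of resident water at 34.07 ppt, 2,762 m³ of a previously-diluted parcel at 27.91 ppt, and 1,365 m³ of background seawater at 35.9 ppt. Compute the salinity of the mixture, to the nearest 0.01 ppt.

32.47 ppt

Salt balance:
salt = 4,951×34.07 + 2,762×27.91 + 1,365×35.9 = 168,680.57 + 77,087.42 + 49,003.5 = 294,771.49
volume = 4,951 + 2,762 + 1,365 = 9,078 m³
S = 294,771.49 / 9,078 = 32.471 ppt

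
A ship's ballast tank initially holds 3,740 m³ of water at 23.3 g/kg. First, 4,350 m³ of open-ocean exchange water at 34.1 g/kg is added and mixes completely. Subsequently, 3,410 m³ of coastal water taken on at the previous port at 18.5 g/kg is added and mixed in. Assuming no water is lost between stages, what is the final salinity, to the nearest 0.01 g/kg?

Salt balance:
Initial salt = 3,740×23.3 = 87,142
After stage 1: salt = 87,142 + 4,350×34.1 = 235,477; volume = 8,090 m³; S = 29.107 g/kg
After stage 2: salt = 235,477 + 3,410×18.5 = 298,562; volume = 11,500 m³
S = 298,562 / 11,500 = 25.9619 g/kg

25.96 g/kg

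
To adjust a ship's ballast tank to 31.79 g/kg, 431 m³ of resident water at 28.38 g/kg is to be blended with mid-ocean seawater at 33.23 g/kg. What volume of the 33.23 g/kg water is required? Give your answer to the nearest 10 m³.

1020 m³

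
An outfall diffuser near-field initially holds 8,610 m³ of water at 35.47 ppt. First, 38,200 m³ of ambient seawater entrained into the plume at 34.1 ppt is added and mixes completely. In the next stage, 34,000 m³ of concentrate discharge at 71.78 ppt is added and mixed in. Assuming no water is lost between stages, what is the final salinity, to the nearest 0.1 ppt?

By conservation of dissolved salt,
Initial salt = 8,610×35.47 = 305,396.7
After stage 1: salt = 305,396.7 + 38,200×34.1 = 1,608,016.7; volume = 46,810 m³; S = 34.352 ppt
After stage 2: salt = 1,608,016.7 + 34,000×71.78 = 4,048,536.7; volume = 80,810 m³
S = 4,048,536.7 / 80,810 = 50.0995 ppt

50.1 ppt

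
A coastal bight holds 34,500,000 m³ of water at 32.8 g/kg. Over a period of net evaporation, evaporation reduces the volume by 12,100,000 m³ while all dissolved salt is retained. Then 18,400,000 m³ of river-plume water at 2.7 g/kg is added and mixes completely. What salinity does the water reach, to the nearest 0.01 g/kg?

28.95 g/kg

After evaporation: salt = 34,500,000×32.8 = 1,131,600,000; volume = 34,500,000 − 12,100,000 = 22,400,000 m³
After mixing: salt = 1,131,600,000 + 18,400,000×2.7 = 1,181,280,000; volume = 22,400,000 + 18,400,000 = 40,800,000 m³
S = 1,181,280,000 / 40,800,000 = 28.9529 g/kg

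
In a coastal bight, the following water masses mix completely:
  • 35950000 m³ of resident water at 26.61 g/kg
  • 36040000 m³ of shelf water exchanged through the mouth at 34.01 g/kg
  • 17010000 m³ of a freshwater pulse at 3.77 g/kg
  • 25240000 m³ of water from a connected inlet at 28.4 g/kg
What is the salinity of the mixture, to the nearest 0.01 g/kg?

25.94 g/kg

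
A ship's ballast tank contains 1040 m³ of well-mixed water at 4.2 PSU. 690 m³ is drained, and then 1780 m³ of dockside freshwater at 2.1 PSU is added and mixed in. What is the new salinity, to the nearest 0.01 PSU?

Remaining after removal: 350 m³ at 4.2 PSU (salt = 1,470)
After addition: salt = 1,470 + 1,780×2.1 = 5,208; volume = 2,130 m³
S = 5,208 / 2,130 = 2.4451 PSU

2.45 PSU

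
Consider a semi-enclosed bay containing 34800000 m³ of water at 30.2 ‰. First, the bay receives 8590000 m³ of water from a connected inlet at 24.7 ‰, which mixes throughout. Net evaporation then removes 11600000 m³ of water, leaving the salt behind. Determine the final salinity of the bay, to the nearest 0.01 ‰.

After mixing: salt = 34,800,000×30.2 + 8,590,000×24.7 = 1,263,133,000; volume = 43,390,000 m³
After evaporation: salt unchanged = 1,263,133,000; volume = 43,390,000 − 11,600,000 = 31,790,000 m³
S = 1,263,133,000 / 31,790,000 = 39.7337 ‰

39.73 ‰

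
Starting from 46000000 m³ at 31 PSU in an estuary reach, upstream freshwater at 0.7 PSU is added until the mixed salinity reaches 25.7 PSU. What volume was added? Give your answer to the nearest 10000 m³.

9750000 m³

Salt balance: 46,000,000×31 + V×0.7 = (46,000,000+V)×25.7
1,426,000,000 + 0.7V = 1,182,200,000 + 25.7V
243,800,000 = 25V
V = 9,752,000 m³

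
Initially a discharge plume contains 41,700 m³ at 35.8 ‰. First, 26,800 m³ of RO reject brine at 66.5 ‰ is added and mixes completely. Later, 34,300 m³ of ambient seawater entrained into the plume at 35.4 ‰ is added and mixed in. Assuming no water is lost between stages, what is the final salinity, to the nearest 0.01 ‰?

Weighted by volume,
Initial salt = 41,700×35.8 = 1,492,860
After stage 1: salt = 1,492,860 + 26,800×66.5 = 3,275,060; volume = 68,500 m³; S = 47.811 ‰
After stage 2: salt = 3,275,060 + 34,300×35.4 = 4,489,280; volume = 102,800 m³
S = 4,489,280 / 102,800 = 43.67 ‰

43.67 ‰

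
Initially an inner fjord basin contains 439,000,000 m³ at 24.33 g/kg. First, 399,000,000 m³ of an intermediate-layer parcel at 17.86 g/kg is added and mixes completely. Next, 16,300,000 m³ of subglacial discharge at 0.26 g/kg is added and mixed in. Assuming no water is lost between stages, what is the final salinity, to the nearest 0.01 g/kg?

20.85 g/kg

Mass of salt is conserved:
Initial salt = 439,000,000×24.33 = 10,680,870,000
After stage 1: salt = 10,680,870,000 + 399,000,000×17.86 = 17,807,010,000; volume = 838,000,000 m³; S = 21.249 g/kg
After stage 2: salt = 17,807,010,000 + 16,300,000×0.26 = 17,811,248,000; volume = 854,300,000 m³
S = 17,811,248,000 / 854,300,000 = 20.8489 g/kg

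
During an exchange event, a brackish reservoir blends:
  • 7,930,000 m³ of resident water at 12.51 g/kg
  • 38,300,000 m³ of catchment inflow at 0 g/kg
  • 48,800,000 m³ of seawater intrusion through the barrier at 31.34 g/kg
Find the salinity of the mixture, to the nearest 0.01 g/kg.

17.14 g/kg

Salt balance:
salt = 7,930,000×12.51 + 38,300,000×0 + 48,800,000×31.34 = 99,204,300 + 0 + 1,529,392,000 = 1,628,596,300
volume = 7,930,000 + 38,300,000 + 48,800,000 = 95,030,000 m³
S = 1,628,596,300 / 95,030,000 = 17.1377 g/kg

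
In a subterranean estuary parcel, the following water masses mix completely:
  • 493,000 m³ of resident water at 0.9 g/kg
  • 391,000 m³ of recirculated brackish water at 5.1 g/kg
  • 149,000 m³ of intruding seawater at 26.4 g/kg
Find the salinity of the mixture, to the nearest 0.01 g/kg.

Total salt / total volume:
salt = 493,000×0.9 + 391,000×5.1 + 149,000×26.4 = 443,700 + 1,994,100 + 3,933,600 = 6,371,400
volume = 493,000 + 391,000 + 149,000 = 1,033,000 m³
S = 6,371,400 / 1,033,000 = 6.1679 g/kg

6.17 g/kg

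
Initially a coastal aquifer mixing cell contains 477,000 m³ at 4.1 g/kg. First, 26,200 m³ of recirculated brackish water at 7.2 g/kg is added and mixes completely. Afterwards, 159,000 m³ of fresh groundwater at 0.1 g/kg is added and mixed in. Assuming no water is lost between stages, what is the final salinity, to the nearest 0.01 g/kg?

Salt balance:
Initial salt = 477,000×4.1 = 1,955,700
After stage 1: salt = 1,955,700 + 26,200×7.2 = 2,144,340; volume = 503,200 m³; S = 4.261 g/kg
After stage 2: salt = 2,144,340 + 159,000×0.1 = 2,160,240; volume = 662,200 m³
S = 2,160,240 / 662,200 = 3.2622 g/kg

3.26 g/kg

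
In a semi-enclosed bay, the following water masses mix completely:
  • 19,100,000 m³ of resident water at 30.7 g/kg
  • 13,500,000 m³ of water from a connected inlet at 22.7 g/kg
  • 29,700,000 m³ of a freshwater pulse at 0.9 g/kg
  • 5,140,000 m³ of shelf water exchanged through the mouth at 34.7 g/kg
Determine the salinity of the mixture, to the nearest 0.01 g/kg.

16.28 g/kg

Mass of salt is conserved:
salt = 19,100,000×30.7 + 13,500,000×22.7 + 29,700,000×0.9 + 5,140,000×34.7 = 586,370,000 + 306,450,000 + 26,730,000 + 178,358,000 = 1,097,908,000
volume = 19,100,000 + 13,500,000 + 29,700,000 + 5,140,000 = 67,440,000 m³
S = 1,097,908,000 / 67,440,000 = 16.2798 g/kg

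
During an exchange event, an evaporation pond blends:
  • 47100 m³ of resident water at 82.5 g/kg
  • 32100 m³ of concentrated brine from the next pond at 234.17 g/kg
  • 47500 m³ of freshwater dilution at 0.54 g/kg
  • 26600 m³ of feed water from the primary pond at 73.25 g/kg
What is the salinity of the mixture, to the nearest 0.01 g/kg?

87.26 g/kg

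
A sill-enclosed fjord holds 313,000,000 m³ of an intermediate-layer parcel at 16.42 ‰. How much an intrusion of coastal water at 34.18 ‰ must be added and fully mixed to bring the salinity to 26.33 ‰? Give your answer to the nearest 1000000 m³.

Salt balance: 313,000,000×16.42 + V×34.18 = (313,000,000+V)×26.33
5,139,460,000 + 34.18V = 8,241,290,000 + 26.33V
3,101,830,000 = 7.85V
V = 395,137,579.62 m³

395000000 m³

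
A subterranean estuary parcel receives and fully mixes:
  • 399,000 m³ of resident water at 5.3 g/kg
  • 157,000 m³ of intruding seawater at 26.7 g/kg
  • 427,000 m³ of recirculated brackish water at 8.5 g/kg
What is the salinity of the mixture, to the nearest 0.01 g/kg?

10.11 g/kg

Weighted by volume,
salt = 399,000×5.3 + 157,000×26.7 + 427,000×8.5 = 2,114,700 + 4,191,900 + 3,629,500 = 9,936,100
volume = 399,000 + 157,000 + 427,000 = 983,000 m³
S = 9,936,100 / 983,000 = 10.1079 g/kg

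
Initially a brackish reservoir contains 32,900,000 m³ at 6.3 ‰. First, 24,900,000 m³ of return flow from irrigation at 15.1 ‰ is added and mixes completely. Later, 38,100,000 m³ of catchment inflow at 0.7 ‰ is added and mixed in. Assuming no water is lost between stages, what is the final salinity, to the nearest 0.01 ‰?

6.36 ‰

Conserving salt mass:
Initial salt = 32,900,000×6.3 = 207,270,000
After stage 1: salt = 207,270,000 + 24,900,000×15.1 = 583,260,000; volume = 57,800,000 m³; S = 10.091 ‰
After stage 2: salt = 583,260,000 + 38,100,000×0.7 = 609,930,000; volume = 95,900,000 m³
S = 609,930,000 / 95,900,000 = 6.3601 ‰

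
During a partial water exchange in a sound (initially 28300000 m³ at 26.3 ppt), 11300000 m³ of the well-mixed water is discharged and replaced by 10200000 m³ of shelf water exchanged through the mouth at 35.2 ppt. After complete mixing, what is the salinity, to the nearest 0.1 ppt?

29.6 ppt

Remaining after removal: 17,000,000 m³ at 26.3 ppt (salt = 447,100,000)
After addition: salt = 447,100,000 + 10,200,000×35.2 = 806,140,000; volume = 27,200,000 m³
S = 806,140,000 / 27,200,000 = 29.6375 ppt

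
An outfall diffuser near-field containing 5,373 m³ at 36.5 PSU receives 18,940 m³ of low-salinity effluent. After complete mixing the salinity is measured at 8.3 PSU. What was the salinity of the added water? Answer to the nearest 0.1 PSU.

0.3 PSU

Salt balance: 5,373×36.5 + 18,940×S = 24,313×8.3
196,114.5 + 18,940·S = 201,797.9
S = (201,797.9 − 196,114.5) / 18,940 = 0.3001 PSU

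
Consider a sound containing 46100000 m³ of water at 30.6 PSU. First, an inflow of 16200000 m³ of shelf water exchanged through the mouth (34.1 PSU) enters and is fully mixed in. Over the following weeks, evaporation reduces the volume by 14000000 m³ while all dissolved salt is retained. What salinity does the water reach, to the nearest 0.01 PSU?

40.64 PSU

After mixing: salt = 46,100,000×30.6 + 16,200,000×34.1 = 1,963,080,000; volume = 62,300,000 m³
After evaporation: salt unchanged = 1,963,080,000; volume = 62,300,000 − 14,000,000 = 48,300,000 m³
S = 1,963,080,000 / 48,300,000 = 40.6435 PSU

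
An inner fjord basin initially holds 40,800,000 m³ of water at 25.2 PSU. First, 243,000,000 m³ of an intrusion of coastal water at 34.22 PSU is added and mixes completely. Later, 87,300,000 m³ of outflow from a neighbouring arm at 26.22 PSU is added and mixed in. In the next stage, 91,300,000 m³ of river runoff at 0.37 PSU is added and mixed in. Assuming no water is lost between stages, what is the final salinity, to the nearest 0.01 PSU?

Mass of salt is conserved:
Initial salt = 40,800,000×25.2 = 1,028,160,000
After stage 1: salt = 1,028,160,000 + 243,000,000×34.22 = 9,343,620,000; volume = 283,800,000 m³; S = 32.923 PSU
After stage 2: salt = 9,343,620,000 + 87,300,000×26.22 = 11,632,626,000; volume = 371,100,000 m³; S = 31.346 PSU
After stage 3: salt = 11,632,626,000 + 91,300,000×0.37 = 11,666,407,000; volume = 462,400,000 m³
S = 11,666,407,000 / 462,400,000 = 25.2301 PSU

25.23 PSU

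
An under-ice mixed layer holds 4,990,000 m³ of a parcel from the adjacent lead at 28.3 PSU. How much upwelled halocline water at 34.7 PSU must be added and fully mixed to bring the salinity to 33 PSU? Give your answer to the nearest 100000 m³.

13800000 m³

Salt balance: 4,990,000×28.3 + V×34.7 = (4,990,000+V)×33
141,217,000 + 34.7V = 164,670,000 + 33V
23,453,000 = 1.7V
V = 13,795,882.35 m³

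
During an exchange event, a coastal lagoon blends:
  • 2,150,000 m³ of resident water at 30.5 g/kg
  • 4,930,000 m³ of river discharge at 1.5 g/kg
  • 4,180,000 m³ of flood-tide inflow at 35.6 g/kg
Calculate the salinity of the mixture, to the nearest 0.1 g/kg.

Mass of salt is conserved:
salt = 2,150,000×30.5 + 4,930,000×1.5 + 4,180,000×35.6 = 65,575,000 + 7,395,000 + 148,808,000 = 221,778,000
volume = 2,150,000 + 4,930,000 + 4,180,000 = 11,260,000 m³
S = 221,778,000 / 11,260,000 = 19.696 g/kg

19.7 g/kg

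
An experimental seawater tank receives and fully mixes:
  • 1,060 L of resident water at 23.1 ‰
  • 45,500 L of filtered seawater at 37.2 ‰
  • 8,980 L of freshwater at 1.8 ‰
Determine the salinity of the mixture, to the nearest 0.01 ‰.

Weighted by volume,
salt = 1,060×23.1 + 45,500×37.2 + 8,980×1.8 = 24,486 + 1,692,600 + 16,164 = 1,733,250
volume = 1,060 + 45,500 + 8,980 = 55,540 L
S = 1,733,250 / 55,540 = 31.2072 ‰

31.21 ‰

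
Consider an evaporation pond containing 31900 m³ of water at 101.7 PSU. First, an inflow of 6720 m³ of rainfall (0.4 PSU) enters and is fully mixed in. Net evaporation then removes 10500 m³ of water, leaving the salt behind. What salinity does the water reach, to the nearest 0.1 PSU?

After mixing: salt = 31,900×101.7 + 6,720×0.4 = 3,246,918; volume = 38,620 m³
After evaporation: salt unchanged = 3,246,918; volume = 38,620 − 10,500 = 28,120 m³
S = 3,246,918 / 28,120 = 115.4665 PSU

115.5 PSU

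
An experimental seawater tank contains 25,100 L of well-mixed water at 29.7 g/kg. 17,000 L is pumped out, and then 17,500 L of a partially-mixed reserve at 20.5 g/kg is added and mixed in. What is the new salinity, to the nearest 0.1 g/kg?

23.4 g/kg

Remaining after removal: 8,100 L at 29.7 g/kg (salt = 240,570)
After addition: salt = 240,570 + 17,500×20.5 = 599,320; volume = 25,600 L
S = 599,320 / 25,600 = 23.4109 g/kg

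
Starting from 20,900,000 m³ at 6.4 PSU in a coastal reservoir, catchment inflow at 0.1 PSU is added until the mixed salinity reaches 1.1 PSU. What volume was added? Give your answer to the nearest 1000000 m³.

111000000 m³

Salt balance: 20,900,000×6.4 + V×0.1 = (20,900,000+V)×1.1
133,760,000 + 0.1V = 22,990,000 + 1.1V
110,770,000 = 1V
V = 110,770,000 m³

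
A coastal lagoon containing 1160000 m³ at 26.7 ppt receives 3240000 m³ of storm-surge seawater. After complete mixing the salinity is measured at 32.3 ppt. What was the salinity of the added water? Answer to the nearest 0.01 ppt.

Salt balance: 1,160,000×26.7 + 3,240,000×S = 4,400,000×32.3
30,972,000 + 3,240,000·S = 142,120,000
S = (142,120,000 − 30,972,000) / 3,240,000 = 34.3049 ppt

34.30 ppt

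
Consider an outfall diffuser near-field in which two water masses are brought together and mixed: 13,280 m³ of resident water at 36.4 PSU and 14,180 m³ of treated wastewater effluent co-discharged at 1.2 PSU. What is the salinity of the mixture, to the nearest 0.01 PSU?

Conserving salt mass:
salt = 13,280×36.4 + 14,180×1.2 = 483,392 + 17,016 = 500,408
volume = 13,280 + 14,180 = 27,460 m³
S = 500,408 / 27,460 = 18.2232 PSU

18.22 PSU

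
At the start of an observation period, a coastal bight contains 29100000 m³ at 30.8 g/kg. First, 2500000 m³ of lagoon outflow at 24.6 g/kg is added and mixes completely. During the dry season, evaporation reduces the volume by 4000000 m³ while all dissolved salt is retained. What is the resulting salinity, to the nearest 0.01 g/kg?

34.70 g/kg

After mixing: salt = 29,100,000×30.8 + 2,500,000×24.6 = 957,780,000; volume = 31,600,000 m³
After evaporation: salt unchanged = 957,780,000; volume = 31,600,000 − 4,000,000 = 27,600,000 m³
S = 957,780,000 / 27,600,000 = 34.7022 g/kg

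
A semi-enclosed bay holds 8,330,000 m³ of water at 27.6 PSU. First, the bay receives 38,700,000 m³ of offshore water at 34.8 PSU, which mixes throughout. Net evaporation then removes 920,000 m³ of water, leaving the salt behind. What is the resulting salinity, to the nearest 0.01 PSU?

34.19 PSU

After mixing: salt = 8,330,000×27.6 + 38,700,000×34.8 = 1,576,668,000; volume = 47,030,000 m³
After evaporation: salt unchanged = 1,576,668,000; volume = 47,030,000 − 920,000 = 46,110,000 m³
S = 1,576,668,000 / 46,110,000 = 34.1936 PSU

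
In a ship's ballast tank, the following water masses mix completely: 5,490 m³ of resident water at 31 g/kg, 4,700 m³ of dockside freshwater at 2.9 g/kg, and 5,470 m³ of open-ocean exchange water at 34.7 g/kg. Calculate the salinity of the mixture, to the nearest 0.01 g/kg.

Total salt / total volume:
salt = 5,490×31 + 4,700×2.9 + 5,470×34.7 = 170,190 + 13,630 + 189,809 = 373,629
volume = 5,490 + 4,700 + 5,470 = 15,660 m³
S = 373,629 / 15,660 = 23.8588 g/kg

23.86 g/kg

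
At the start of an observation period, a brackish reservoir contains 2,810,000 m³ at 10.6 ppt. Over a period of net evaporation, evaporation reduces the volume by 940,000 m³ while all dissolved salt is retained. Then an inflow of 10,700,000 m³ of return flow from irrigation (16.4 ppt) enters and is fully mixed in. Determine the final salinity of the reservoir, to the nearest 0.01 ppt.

16.33 ppt

After evaporation: salt = 2,810,000×10.6 = 29,786,000; volume = 2,810,000 − 940,000 = 1,870,000 m³
After mixing: salt = 29,786,000 + 10,700,000×16.4 = 205,266,000; volume = 1,870,000 + 10,700,000 = 12,570,000 m³
S = 205,266,000 / 12,570,000 = 16.3298 ppt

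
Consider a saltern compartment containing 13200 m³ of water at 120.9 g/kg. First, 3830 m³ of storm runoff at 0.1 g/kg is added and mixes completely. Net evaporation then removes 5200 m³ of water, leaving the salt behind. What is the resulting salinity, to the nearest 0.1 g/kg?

134.9 g/kg

After mixing: salt = 13,200×120.9 + 3,830×0.1 = 1,596,263; volume = 17,030 m³
After evaporation: salt unchanged = 1,596,263; volume = 17,030 − 5,200 = 11,830 m³
S = 1,596,263 / 11,830 = 134.9335 g/kg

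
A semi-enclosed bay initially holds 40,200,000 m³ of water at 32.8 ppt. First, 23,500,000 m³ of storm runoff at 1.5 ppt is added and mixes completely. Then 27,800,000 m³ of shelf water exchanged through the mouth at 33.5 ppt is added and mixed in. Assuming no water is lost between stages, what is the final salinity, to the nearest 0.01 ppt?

24.97 ppt

Conserving salt mass:
Initial salt = 40,200,000×32.8 = 1,318,560,000
After stage 1: salt = 1,318,560,000 + 23,500,000×1.5 = 1,353,810,000; volume = 63,700,000 m³; S = 21.253 ppt
After stage 2: salt = 1,353,810,000 + 27,800,000×33.5 = 2,285,110,000; volume = 91,500,000 m³
S = 2,285,110,000 / 91,500,000 = 24.9739 ppt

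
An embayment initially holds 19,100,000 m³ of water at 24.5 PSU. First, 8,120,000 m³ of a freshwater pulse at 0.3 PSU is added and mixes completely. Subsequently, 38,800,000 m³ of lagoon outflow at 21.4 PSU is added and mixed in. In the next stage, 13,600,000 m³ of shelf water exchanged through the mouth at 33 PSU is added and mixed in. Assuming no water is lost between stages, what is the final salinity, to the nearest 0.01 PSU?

21.97 PSU

Salt balance:
Initial salt = 19,100,000×24.5 = 467,950,000
After stage 1: salt = 467,950,000 + 8,120,000×0.3 = 470,386,000; volume = 27,220,000 m³; S = 17.281 PSU
After stage 2: salt = 470,386,000 + 38,800,000×21.4 = 1,300,706,000; volume = 66,020,000 m³; S = 19.702 PSU
After stage 3: salt = 1,300,706,000 + 13,600,000×33 = 1,749,506,000; volume = 79,620,000 m³
S = 1,749,506,000 / 79,620,000 = 21.9732 PSU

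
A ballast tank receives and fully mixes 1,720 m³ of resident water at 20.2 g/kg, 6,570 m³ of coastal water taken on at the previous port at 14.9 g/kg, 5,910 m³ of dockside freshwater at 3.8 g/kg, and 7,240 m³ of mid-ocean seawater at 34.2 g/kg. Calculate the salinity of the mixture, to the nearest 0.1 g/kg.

Mass of salt is conserved:
salt = 1,720×20.2 + 6,570×14.9 + 5,910×3.8 + 7,240×34.2 = 34,744 + 97,893 + 22,458 + 247,608 = 402,703
volume = 1,720 + 6,570 + 5,910 + 7,240 = 21,440 m³
S = 402,703 / 21,440 = 18.783 g/kg

18.8 g/kg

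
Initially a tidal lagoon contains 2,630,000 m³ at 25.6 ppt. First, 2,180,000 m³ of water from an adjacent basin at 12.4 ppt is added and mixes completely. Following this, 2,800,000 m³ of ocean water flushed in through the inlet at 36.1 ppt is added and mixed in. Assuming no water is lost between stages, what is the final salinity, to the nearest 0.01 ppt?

25.68 ppt

Salt balance:
Initial salt = 2,630,000×25.6 = 67,328,000
After stage 1: salt = 67,328,000 + 2,180,000×12.4 = 94,360,000; volume = 4,810,000 m³; S = 19.617 ppt
After stage 2: salt = 94,360,000 + 2,800,000×36.1 = 195,440,000; volume = 7,610,000 m³
S = 195,440,000 / 7,610,000 = 25.682 ppt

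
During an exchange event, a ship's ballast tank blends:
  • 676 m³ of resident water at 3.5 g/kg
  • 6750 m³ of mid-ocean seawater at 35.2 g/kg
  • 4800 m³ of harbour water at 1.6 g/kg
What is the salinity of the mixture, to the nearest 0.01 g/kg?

20.26 g/kg

Mass of salt is conserved:
salt = 676×3.5 + 6,750×35.2 + 4,800×1.6 = 2,366 + 237,600 + 7,680 = 247,646
volume = 676 + 6,750 + 4,800 = 12,226 m³
S = 247,646 / 12,226 = 20.2557 g/kg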